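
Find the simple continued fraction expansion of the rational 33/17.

[1; 1, 16]

Run the Euclidean algorithm on 33 and 17; the successive quotients are the partial quotients a_0, a_1, ... (each step inverts the fractional part left over by the previous one):
  33 = 1*17 + 16, so a_0 = 1.
  17 = 1*16 + 1, so a_1 = 1.
  16 = 16*1 + 0, so a_2 = 16.
The remainder reaches 0 after 3 divisions, so the expansion has 3 partial quotients, read off in order.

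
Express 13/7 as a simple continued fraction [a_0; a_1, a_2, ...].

Run the Euclidean algorithm on 13 and 7; the successive quotients are the partial quotients a_0, a_1, ... (each step inverts the fractional part left over by the previous one):
  13 = 1*7 + 6, so a_0 = 1.
  7 = 1*6 + 1, so a_1 = 1.
  6 = 6*1 + 0, so a_2 = 6.
The remainder reaches 0 after 3 divisions, so the expansion has 3 partial quotients, read off in order.

[1; 1, 6]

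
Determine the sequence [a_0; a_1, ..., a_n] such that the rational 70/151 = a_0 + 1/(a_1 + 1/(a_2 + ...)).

[0; 2, 6, 2, 1, 3]

Run the Euclidean algorithm on 70 and 151; the successive quotients are the partial quotients a_0, a_1, ... (each step inverts the fractional part left over by the previous one):
  70 = 0*151 + 70, so a_0 = 0.
  151 = 2*70 + 11, so a_1 = 2.
  70 = 6*11 + 4, so a_2 = 6.
  11 = 2*4 + 3, so a_3 = 2.
  4 = 1*3 + 1, so a_4 = 1.
  3 = 3*1 + 0, so a_5 = 3.
The remainder reaches 0 after 6 divisions, so the expansion has 6 partial quotients, read off in order.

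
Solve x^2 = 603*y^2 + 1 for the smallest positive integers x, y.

First expand sqrt(603) as a continued fraction. With x_i = (sqrt(603) + m_i)/d_i and (m_0, d_0) = (0, 1): a_0 = floor(sqrt(603)) = 24, since 24^2 = 576 <= 603 < 625 = 25^2.
Iterate m_{i+1} = d_i*a_i - m_i, d_{i+1} = (603 - m_{i+1}^2)/d_i, a_{i+1} = floor((a_0 + m_{i+1})/d_{i+1}):
  m_1 = 1*24 - 0 = 24, d_1 = (603 - 24^2)/1 = 27/1 = 27, a_1 = floor((24 + 24)/27) = 1.
  m_2 = 27*1 - 24 = 3, d_2 = (603 - 3^2)/27 = 594/27 = 22, a_2 = floor((24 + 3)/22) = 1.
  m_3 = 22*1 - 3 = 19, d_3 = (603 - 19^2)/22 = 242/22 = 11, a_3 = floor((24 + 19)/11) = 3.
  m_4 = 11*3 - 19 = 14, d_4 = (603 - 14^2)/11 = 407/11 = 37, a_4 = floor((24 + 14)/37) = 1.
  m_5 = 37*1 - 14 = 23, d_5 = (603 - 23^2)/37 = 74/37 = 2, a_5 = floor((24 + 23)/2) = 23.
  m_6 = 2*23 - 23 = 23, d_6 = (603 - 23^2)/2 = 74/2 = 37, a_6 = floor((24 + 23)/37) = 1.
  m_7 = 37*1 - 23 = 14, d_7 = (603 - 14^2)/37 = 407/37 = 11, a_7 = floor((24 + 14)/11) = 3.
  m_8 = 11*3 - 14 = 19, d_8 = (603 - 19^2)/11 = 242/11 = 22, a_8 = floor((24 + 19)/22) = 1.
  m_9 = 22*1 - 19 = 3, d_9 = (603 - 3^2)/22 = 594/22 = 27, a_9 = floor((24 + 3)/27) = 1.
  m_10 = 27*1 - 3 = 24, d_10 = (603 - 24^2)/27 = 27/27 = 1, a_10 = floor((24 + 24)/1) = 48.
  m_11 = 1*48 - 24 = 24, d_11 = (603 - 24^2)/1 = 27/1 = 27: (m_11, d_11) = (m_1, d_1) = (24, 27), so from here the quotients repeat a_1, ..., a_10; the period length is 10.
So sqrt(603) = [24; (1, 1, 3, 1, 23, 1, 3, 1, 1, 48)] with period length k = 10.
k is even, so the fundamental solution of x^2 - 603y^2 = 1 is (p_{k-1}, q_{k-1}) = (p_9, q_9); compute convergents through index 9.
Convergents (p_i = a_i*p_{i-1} + p_{i-2}, q_i = a_i*q_{i-1} + q_{i-2} with p_{-2}=0, p_{-1}=1, q_{-2}=1, q_{-1}=0):
  i=0: a_0=24, p_0 = 24*1 + 0 = 24, q_0 = 24*0 + 1 = 1.
  i=1: a_1=1, p_1 = 1*24 + 1 = 25, q_1 = 1*1 + 0 = 1.
  i=2: a_2=1, p_2 = 1*25 + 24 = 49, q_2 = 1*1 + 1 = 2.
  i=3: a_3=3, p_3 = 3*49 + 25 = 172, q_3 = 3*2 + 1 = 7.
  i=4: a_4=1, p_4 = 1*172 + 49 = 221, q_4 = 1*7 + 2 = 9.
  i=5: a_5=23, p_5 = 23*221 + 172 = 5255, q_5 = 23*9 + 7 = 214.
  i=6: a_6=1, p_6 = 1*5255 + 221 = 5476, q_6 = 1*214 + 9 = 223.
  i=7: a_7=3, p_7 = 3*5476 + 5255 = 21683, q_7 = 3*223 + 214 = 883.
  i=8: a_8=1, p_8 = 1*21683 + 5476 = 27159, q_8 = 1*883 + 223 = 1106.
  i=9: a_9=1, p_9 = 1*27159 + 21683 = 48842, q_9 = 1*1106 + 883 = 1989.
Check: 48842^2 - 603*1989^2 = 2385540964 - 2385540963 = 1, so (x, y) = (48842, 1989) solves the equation, and by the theorem it is the least positive solution.

(x, y) = (48842, 1989)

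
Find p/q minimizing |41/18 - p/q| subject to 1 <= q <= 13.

Expand x = 41/18 as a continued fraction with the Euclidean algorithm:
  41 = 2*18 + 5, so a_0 = 2.
  18 = 3*5 + 3, so a_1 = 3.
  5 = 1*3 + 2, so a_2 = 1.
  3 = 1*2 + 1, so a_3 = 1.
  2 = 2*1 + 0, so a_4 = 2.
so x = [2; 3, 1, 1, 2].
Convergents (p_i = a_i*p_{i-1} + p_{i-2}, q_i = a_i*q_{i-1} + q_{i-2} with p_{-2}=0, p_{-1}=1, q_{-2}=1, q_{-1}=0), until the denominator exceeds 13:
  i=0: a_0=2, p_0 = 2*1 + 0 = 2, q_0 = 2*0 + 1 = 1.
  i=1: a_1=3, p_1 = 3*2 + 1 = 7, q_1 = 3*1 + 0 = 3.
  i=2: a_2=1, p_2 = 1*7 + 2 = 9, q_2 = 1*3 + 1 = 4.
  i=3: a_3=1, p_3 = 1*9 + 7 = 16, q_3 = 1*4 + 3 = 7.
  i=4: a_4=2, p_4 = 2*16 + 9 = 41, q_4 = 2*7 + 4 = 18.
q_4 = 18 > 13, so the last convergent with denominator <= 13 is p_3/q_3 = 16/7.
The closest fraction with denominator <= 13 is either p_3/q_3 or the intermediate fraction (k*p_3 + p_2)/(k*q_3 + q_2) with the largest k >= 1 whose denominator stays <= 13; these approach x as k grows, and every other convergent or intermediate fraction in range is farther away.
Largest k: floor((13 - q_2)/q_3) = floor((13 - 4)/7) = 1.
That gives (1*16 + 9)/(1*7 + 4) = 25/11.
Compare the errors: |x - 16/7| = |41*7 - 16*18|/(18*7) = 1/126, and |x - 25/11| = |41*11 - 25*18|/(18*11) = 1/198.
Cross-multiplying, 1*126 = 126 < 198 = 1*198, so 1/198 is smaller: the intermediate fraction 25/11 is closer to x than 16/7.

25/11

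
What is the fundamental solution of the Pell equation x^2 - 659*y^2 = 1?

(x, y) = (5930, 231)

First expand sqrt(659) as a continued fraction. With x_i = (sqrt(659) + m_i)/d_i and (m_0, d_0) = (0, 1): a_0 = floor(sqrt(659)) = 25, since 25^2 = 625 <= 659 < 676 = 26^2.
Iterate m_{i+1} = d_i*a_i - m_i, d_{i+1} = (659 - m_{i+1}^2)/d_i, a_{i+1} = floor((a_0 + m_{i+1})/d_{i+1}):
  m_1 = 1*25 - 0 = 25, d_1 = (659 - 25^2)/1 = 34/1 = 34, a_1 = floor((25 + 25)/34) = 1.
  m_2 = 34*1 - 25 = 9, d_2 = (659 - 9^2)/34 = 578/34 = 17, a_2 = floor((25 + 9)/17) = 2.
  m_3 = 17*2 - 9 = 25, d_3 = (659 - 25^2)/17 = 34/17 = 2, a_3 = floor((25 + 25)/2) = 25.
  m_4 = 2*25 - 25 = 25, d_4 = (659 - 25^2)/2 = 34/2 = 17, a_4 = floor((25 + 25)/17) = 2.
  m_5 = 17*2 - 25 = 9, d_5 = (659 - 9^2)/17 = 578/17 = 34, a_5 = floor((25 + 9)/34) = 1.
  m_6 = 34*1 - 9 = 25, d_6 = (659 - 25^2)/34 = 34/34 = 1, a_6 = floor((25 + 25)/1) = 50.
  m_7 = 1*50 - 25 = 25, d_7 = (659 - 25^2)/1 = 34/1 = 34: (m_7, d_7) = (m_1, d_1) = (25, 34), so from here the quotients repeat a_1, ..., a_6; the period length is 6.
So sqrt(659) = [25; (1, 2, 25, 2, 1, 50)] with period length k = 6.
k is even, so the fundamental solution of x^2 - 659y^2 = 1 is (p_{k-1}, q_{k-1}) = (p_5, q_5); compute convergents through index 5.
Convergents (p_i = a_i*p_{i-1} + p_{i-2}, q_i = a_i*q_{i-1} + q_{i-2} with p_{-2}=0, p_{-1}=1, q_{-2}=1, q_{-1}=0):
  i=0: a_0=25, p_0 = 25*1 + 0 = 25, q_0 = 25*0 + 1 = 1.
  i=1: a_1=1, p_1 = 1*25 + 1 = 26, q_1 = 1*1 + 0 = 1.
  i=2: a_2=2, p_2 = 2*26 + 25 = 77, q_2 = 2*1 + 1 = 3.
  i=3: a_3=25, p_3 = 25*77 + 26 = 1951, q_3 = 25*3 + 1 = 76.
  i=4: a_4=2, p_4 = 2*1951 + 77 = 3979, q_4 = 2*76 + 3 = 155.
  i=5: a_5=1, p_5 = 1*3979 + 1951 = 5930, q_5 = 1*155 + 76 = 231.
Check: 5930^2 - 659*231^2 = 35164900 - 35164899 = 1, so (x, y) = (5930, 231) solves the equation, and by the theorem it is the least positive solution.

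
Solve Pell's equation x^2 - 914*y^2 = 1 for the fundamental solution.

(x, y) = (62563299, 2069410)

First expand sqrt(914) as a continued fraction. With x_i = (sqrt(914) + m_i)/d_i and (m_0, d_0) = (0, 1): a_0 = floor(sqrt(914)) = 30, since 30^2 = 900 <= 914 < 961 = 31^2.
Iterate m_{i+1} = d_i*a_i - m_i, d_{i+1} = (914 - m_{i+1}^2)/d_i, a_{i+1} = floor((a_0 + m_{i+1})/d_{i+1}):
  m_1 = 1*30 - 0 = 30, d_1 = (914 - 30^2)/1 = 14/1 = 14, a_1 = floor((30 + 30)/14) = 4.
  m_2 = 14*4 - 30 = 26, d_2 = (914 - 26^2)/14 = 238/14 = 17, a_2 = floor((30 + 26)/17) = 3.
  m_3 = 17*3 - 26 = 25, d_3 = (914 - 25^2)/17 = 289/17 = 17, a_3 = floor((30 + 25)/17) = 3.
  m_4 = 17*3 - 25 = 26, d_4 = (914 - 26^2)/17 = 238/17 = 14, a_4 = floor((30 + 26)/14) = 4.
  m_5 = 14*4 - 26 = 30, d_5 = (914 - 30^2)/14 = 14/14 = 1, a_5 = floor((30 + 30)/1) = 60.
  m_6 = 1*60 - 30 = 30, d_6 = (914 - 30^2)/1 = 14/1 = 14: (m_6, d_6) = (m_1, d_1) = (30, 14), so from here the quotients repeat a_1, ..., a_5; the period length is 5.
So sqrt(914) = [30; (4, 3, 3, 4, 60)] with period length k = 5.
k is odd, so (p_{k-1}, q_{k-1}) only solves x^2 - 914y^2 = -1 and the fundamental solution of x^2 - 914y^2 = 1 is (p_{2k-1}, q_{2k-1}) = (p_9, q_9); compute convergents through index 9, running through the period twice.
Convergents (p_i = a_i*p_{i-1} + p_{i-2}, q_i = a_i*q_{i-1} + q_{i-2} with p_{-2}=0, p_{-1}=1, q_{-2}=1, q_{-1}=0):
  i=0: a_0=30, p_0 = 30*1 + 0 = 30, q_0 = 30*0 + 1 = 1.
  i=1: a_1=4, p_1 = 4*30 + 1 = 121, q_1 = 4*1 + 0 = 4.
  i=2: a_2=3, p_2 = 3*121 + 30 = 393, q_2 = 3*4 + 1 = 13.
  i=3: a_3=3, p_3 = 3*393 + 121 = 1300, q_3 = 3*13 + 4 = 43.
  i=4: a_4=4, p_4 = 4*1300 + 393 = 5593, q_4 = 4*43 + 13 = 185.
  i=5: a_5=60, p_5 = 60*5593 + 1300 = 336880, q_5 = 60*185 + 43 = 11143.
  i=6: a_6=4, p_6 = 4*336880 + 5593 = 1353113, q_6 = 4*11143 + 185 = 44757.
  i=7: a_7=3, p_7 = 3*1353113 + 336880 = 4396219, q_7 = 3*44757 + 11143 = 145414.
  i=8: a_8=3, p_8 = 3*4396219 + 1353113 = 14541770, q_8 = 3*145414 + 44757 = 480999.
  i=9: a_9=4, p_9 = 4*14541770 + 4396219 = 62563299, q_9 = 4*480999 + 145414 = 2069410.
Indeed p_4^2 - 914*q_4^2 = 31281649 - 31281650 = -1, not +1.
Check: 62563299^2 - 914*2069410^2 = 3914166381763401 - 3914166381763400 = 1, so (x, y) = (62563299, 2069410) solves the equation, and by the theorem it is the least positive solution.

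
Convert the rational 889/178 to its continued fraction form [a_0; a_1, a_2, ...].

[4; 1, 177]

Run the Euclidean algorithm on 889 and 178; the successive quotients are the partial quotients a_0, a_1, ... (each step inverts the fractional part left over by the previous one):
  889 = 4*178 + 177, so a_0 = 4.
  178 = 1*177 + 1, so a_1 = 1.
  177 = 177*1 + 0, so a_2 = 177.
The remainder reaches 0 after 3 divisions, so the expansion has 3 partial quotients, read off in order.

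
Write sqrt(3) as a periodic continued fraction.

Write x_i = (sqrt(3) + m_i)/d_i with (m_0, d_0) = (0, 1). a_0 = floor(sqrt(3)) = 1, since 1^2 = 1 <= 3 < 4 = 2^2.
Iterate m_{i+1} = d_i*a_i - m_i, d_{i+1} = (3 - m_{i+1}^2)/d_i, a_{i+1} = floor((a_0 + m_{i+1})/d_{i+1}):
  m_1 = 1*1 - 0 = 1, d_1 = (3 - 1^2)/1 = 2/1 = 2, a_1 = floor((1 + 1)/2) = 1.
  m_2 = 2*1 - 1 = 1, d_2 = (3 - 1^2)/2 = 2/2 = 1, a_2 = floor((1 + 1)/1) = 2.
  m_3 = 1*2 - 1 = 1, d_3 = (3 - 1^2)/1 = 2/1 = 2: (m_3, d_3) = (m_1, d_1) = (1, 2), so from here the quotients repeat a_1, a_2; the period length is 2.
Hence the expansion of sqrt(3) is a_0 = 1 followed by the repeating block 1, 2 (period 2).

[1; (1, 2)]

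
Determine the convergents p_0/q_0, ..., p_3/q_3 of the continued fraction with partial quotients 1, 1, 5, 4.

Using the convergent recurrence p_i = a_i*p_{i-1} + p_{i-2}, q_i = a_i*q_{i-1} + q_{i-2} with p_{-2}=0, p_{-1}=1, q_{-2}=1, q_{-1}=0:
  i=0: a_0=1, p_0 = 1*1 + 0 = 1, q_0 = 1*0 + 1 = 1.
  i=1: a_1=1, p_1 = 1*1 + 1 = 2, q_1 = 1*1 + 0 = 1.
  i=2: a_2=5, p_2 = 5*2 + 1 = 11, q_2 = 5*1 + 1 = 6.
  i=3: a_3=4, p_3 = 4*11 + 2 = 46, q_3 = 4*6 + 1 = 25.

1/1, 2/1, 11/6, 46/25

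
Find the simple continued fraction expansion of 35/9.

[3; 1, 8]

Run the Euclidean algorithm on 35 and 9; the successive quotients are the partial quotients a_0, a_1, ... (each step inverts the fractional part left over by the previous one):
  35 = 3*9 + 8, so a_0 = 3.
  9 = 1*8 + 1, so a_1 = 1.
  8 = 8*1 + 0, so a_2 = 8.
The remainder reaches 0 after 3 divisions, so the expansion has 3 partial quotients, read off in order.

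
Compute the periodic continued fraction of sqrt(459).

[21; (2, 2, 1, 4, 21, 4, 1, 2, 2, 42)]

Write x_i = (sqrt(459) + m_i)/d_i with (m_0, d_0) = (0, 1). a_0 = floor(sqrt(459)) = 21, since 21^2 = 441 <= 459 < 484 = 22^2.
Iterate m_{i+1} = d_i*a_i - m_i, d_{i+1} = (459 - m_{i+1}^2)/d_i, a_{i+1} = floor((a_0 + m_{i+1})/d_{i+1}):
  m_1 = 1*21 - 0 = 21, d_1 = (459 - 21^2)/1 = 18/1 = 18, a_1 = floor((21 + 21)/18) = 2.
  m_2 = 18*2 - 21 = 15, d_2 = (459 - 15^2)/18 = 234/18 = 13, a_2 = floor((21 + 15)/13) = 2.
  m_3 = 13*2 - 15 = 11, d_3 = (459 - 11^2)/13 = 338/13 = 26, a_3 = floor((21 + 11)/26) = 1.
  m_4 = 26*1 - 11 = 15, d_4 = (459 - 15^2)/26 = 234/26 = 9, a_4 = floor((21 + 15)/9) = 4.
  m_5 = 9*4 - 15 = 21, d_5 = (459 - 21^2)/9 = 18/9 = 2, a_5 = floor((21 + 21)/2) = 21.
  m_6 = 2*21 - 21 = 21, d_6 = (459 - 21^2)/2 = 18/2 = 9, a_6 = floor((21 + 21)/9) = 4.
  m_7 = 9*4 - 21 = 15, d_7 = (459 - 15^2)/9 = 234/9 = 26, a_7 = floor((21 + 15)/26) = 1.
  m_8 = 26*1 - 15 = 11, d_8 = (459 - 11^2)/26 = 338/26 = 13, a_8 = floor((21 + 11)/13) = 2.
  m_9 = 13*2 - 11 = 15, d_9 = (459 - 15^2)/13 = 234/13 = 18, a_9 = floor((21 + 15)/18) = 2.
  m_10 = 18*2 - 15 = 21, d_10 = (459 - 21^2)/18 = 18/18 = 1, a_10 = floor((21 + 21)/1) = 42.
  m_11 = 1*42 - 21 = 21, d_11 = (459 - 21^2)/1 = 18/1 = 18: (m_11, d_11) = (m_1, d_1) = (21, 18), so from here the quotients repeat a_1, ..., a_10; the period length is 10.
Hence the expansion of sqrt(459) is a_0 = 21 followed by the repeating block 2, 2, 1, 4, 21, 4, 1, 2, 2, 42 (period 10).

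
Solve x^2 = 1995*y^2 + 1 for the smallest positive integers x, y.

First expand sqrt(1995) as a continued fraction. With x_i = (sqrt(1995) + m_i)/d_i and (m_0, d_0) = (0, 1): a_0 = floor(sqrt(1995)) = 44, since 44^2 = 1936 <= 1995 < 2025 = 45^2.
Iterate m_{i+1} = d_i*a_i - m_i, d_{i+1} = (1995 - m_{i+1}^2)/d_i, a_{i+1} = floor((a_0 + m_{i+1})/d_{i+1}):
  m_1 = 1*44 - 0 = 44, d_1 = (1995 - 44^2)/1 = 59/1 = 59, a_1 = floor((44 + 44)/59) = 1.
  m_2 = 59*1 - 44 = 15, d_2 = (1995 - 15^2)/59 = 1770/59 = 30, a_2 = floor((44 + 15)/30) = 1.
  m_3 = 30*1 - 15 = 15, d_3 = (1995 - 15^2)/30 = 1770/30 = 59, a_3 = floor((44 + 15)/59) = 1.
  m_4 = 59*1 - 15 = 44, d_4 = (1995 - 44^2)/59 = 59/59 = 1, a_4 = floor((44 + 44)/1) = 88.
  m_5 = 1*88 - 44 = 44, d_5 = (1995 - 44^2)/1 = 59/1 = 59: (m_5, d_5) = (m_1, d_1) = (44, 59), so from here the quotients repeat a_1, ..., a_4; the period length is 4.
So sqrt(1995) = [44; (1, 1, 1, 88)] with period length k = 4.
k is even, so the fundamental solution of x^2 - 1995y^2 = 1 is (p_{k-1}, q_{k-1}) = (p_3, q_3); compute convergents through index 3.
Convergents (p_i = a_i*p_{i-1} + p_{i-2}, q_i = a_i*q_{i-1} + q_{i-2} with p_{-2}=0, p_{-1}=1, q_{-2}=1, q_{-1}=0):
  i=0: a_0=44, p_0 = 44*1 + 0 = 44, q_0 = 44*0 + 1 = 1.
  i=1: a_1=1, p_1 = 1*44 + 1 = 45, q_1 = 1*1 + 0 = 1.
  i=2: a_2=1, p_2 = 1*45 + 44 = 89, q_2 = 1*1 + 1 = 2.
  i=3: a_3=1, p_3 = 1*89 + 45 = 134, q_3 = 1*2 + 1 = 3.
Check: 134^2 - 1995*3^2 = 17956 - 17955 = 1, so (x, y) = (134, 3) solves the equation, and by the theorem it is the least positive solution.

(x, y) = (134, 3)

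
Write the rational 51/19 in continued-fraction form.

[2; 1, 2, 6]

Run the Euclidean algorithm on 51 and 19; the successive quotients are the partial quotients a_0, a_1, ... (each step inverts the fractional part left over by the previous one):
  51 = 2*19 + 13, so a_0 = 2.
  19 = 1*13 + 6, so a_1 = 1.
  13 = 2*6 + 1, so a_2 = 2.
  6 = 6*1 + 0, so a_3 = 6.
The remainder reaches 0 after 4 divisions, so the expansion has 4 partial quotients, read off in order.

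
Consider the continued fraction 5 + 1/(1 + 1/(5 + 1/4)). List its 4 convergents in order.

5/1, 6/1, 35/6, 146/25

Using the convergent recurrence p_i = a_i*p_{i-1} + p_{i-2}, q_i = a_i*q_{i-1} + q_{i-2} with p_{-2}=0, p_{-1}=1, q_{-2}=1, q_{-1}=0:
  i=0: a_0=5, p_0 = 5*1 + 0 = 5, q_0 = 5*0 + 1 = 1.
  i=1: a_1=1, p_1 = 1*5 + 1 = 6, q_1 = 1*1 + 0 = 1.
  i=2: a_2=5, p_2 = 5*6 + 5 = 35, q_2 = 5*1 + 1 = 6.
  i=3: a_3=4, p_3 = 4*35 + 6 = 146, q_3 = 4*6 + 1 = 25.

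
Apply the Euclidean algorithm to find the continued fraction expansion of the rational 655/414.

[1; 1, 1, 2, 1, 1, 5, 6]

Run the Euclidean algorithm on 655 and 414; the successive quotients are the partial quotients a_0, a_1, ... (each step inverts the fractional part left over by the previous one):
  655 = 1*414 + 241, so a_0 = 1.
  414 = 1*241 + 173, so a_1 = 1.
  241 = 1*173 + 68, so a_2 = 1.
  173 = 2*68 + 37, so a_3 = 2.
  68 = 1*37 + 31, so a_4 = 1.
  37 = 1*31 + 6, so a_5 = 1.
  31 = 5*6 + 1, so a_6 = 5.
  6 = 6*1 + 0, so a_7 = 6.
The remainder reaches 0 after 8 divisions, so the expansion has 8 partial quotients, read off in order.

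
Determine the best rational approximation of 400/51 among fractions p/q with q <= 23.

Expand x = 400/51 as a continued fraction with the Euclidean algorithm:
  400 = 7*51 + 43, so a_0 = 7.
  51 = 1*43 + 8, so a_1 = 1.
  43 = 5*8 + 3, so a_2 = 5.
  8 = 2*3 + 2, so a_3 = 2.
  3 = 1*2 + 1, so a_4 = 1.
  2 = 2*1 + 0, so a_5 = 2.
so x = [7; 1, 5, 2, 1, 2].
Convergents (p_i = a_i*p_{i-1} + p_{i-2}, q_i = a_i*q_{i-1} + q_{i-2} with p_{-2}=0, p_{-1}=1, q_{-2}=1, q_{-1}=0), until the denominator exceeds 23:
  i=0: a_0=7, p_0 = 7*1 + 0 = 7, q_0 = 7*0 + 1 = 1.
  i=1: a_1=1, p_1 = 1*7 + 1 = 8, q_1 = 1*1 + 0 = 1.
  i=2: a_2=5, p_2 = 5*8 + 7 = 47, q_2 = 5*1 + 1 = 6.
  i=3: a_3=2, p_3 = 2*47 + 8 = 102, q_3 = 2*6 + 1 = 13.
  i=4: a_4=1, p_4 = 1*102 + 47 = 149, q_4 = 1*13 + 6 = 19.
  i=5: a_5=2, p_5 = 2*149 + 102 = 400, q_5 = 2*19 + 13 = 51.
q_5 = 51 > 23, so the last convergent with denominator <= 23 is p_4/q_4 = 149/19.
The closest fraction with denominator <= 23 is either p_4/q_4 or the intermediate fraction (k*p_4 + p_3)/(k*q_4 + q_3) with the largest k >= 1 whose denominator stays <= 23; these approach x as k grows, and every other convergent or intermediate fraction in range is farther away.
Largest k: floor((23 - q_3)/q_4) = floor((23 - 13)/19) = 0.
Since k = 0, no intermediate fraction beyond p_4/q_4 has denominator <= 23, so the convergent 149/19 is the closest (its error is |400*19 - 149*51|/(51*19) = 1/969).

149/19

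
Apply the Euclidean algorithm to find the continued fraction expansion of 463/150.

Run the Euclidean algorithm on 463 and 150; the successive quotients are the partial quotients a_0, a_1, ... (each step inverts the fractional part left over by the previous one):
  463 = 3*150 + 13, so a_0 = 3.
  150 = 11*13 + 7, so a_1 = 11.
  13 = 1*7 + 6, so a_2 = 1.
  7 = 1*6 + 1, so a_3 = 1.
  6 = 6*1 + 0, so a_4 = 6.
The remainder reaches 0 after 5 divisions, so the expansion has 5 partial quotients, read off in order.

[3; 11, 1, 1, 6]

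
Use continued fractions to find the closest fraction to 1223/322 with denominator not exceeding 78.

281/74

Expand x = 1223/322 as a continued fraction with the Euclidean algorithm:
  1223 = 3*322 + 257, so a_0 = 3.
  322 = 1*257 + 65, so a_1 = 1.
  257 = 3*65 + 62, so a_2 = 3.
  65 = 1*62 + 3, so a_3 = 1.
  62 = 20*3 + 2, so a_4 = 20.
  3 = 1*2 + 1, so a_5 = 1.
  2 = 2*1 + 0, so a_6 = 2.
so x = [3; 1, 3, 1, 20, 1, 2].
Convergents (p_i = a_i*p_{i-1} + p_{i-2}, q_i = a_i*q_{i-1} + q_{i-2} with p_{-2}=0, p_{-1}=1, q_{-2}=1, q_{-1}=0), until the denominator exceeds 78:
  i=0: a_0=3, p_0 = 3*1 + 0 = 3, q_0 = 3*0 + 1 = 1.
  i=1: a_1=1, p_1 = 1*3 + 1 = 4, q_1 = 1*1 + 0 = 1.
  i=2: a_2=3, p_2 = 3*4 + 3 = 15, q_2 = 3*1 + 1 = 4.
  i=3: a_3=1, p_3 = 1*15 + 4 = 19, q_3 = 1*4 + 1 = 5.
  i=4: a_4=20, p_4 = 20*19 + 15 = 395, q_4 = 20*5 + 4 = 104.
q_4 = 104 > 78, so the last convergent with denominator <= 78 is p_3/q_3 = 19/5.
The closest fraction with denominator <= 78 is either p_3/q_3 or the intermediate fraction (k*p_3 + p_2)/(k*q_3 + q_2) with the largest k >= 1 whose denominator stays <= 78; these approach x as k grows, and every other convergent or intermediate fraction in range is farther away.
Largest k: floor((78 - q_2)/q_3) = floor((78 - 4)/5) = 14.
That gives (14*19 + 15)/(14*5 + 4) = 281/74.
Compare the errors: |x - 19/5| = |1223*5 - 19*322|/(322*5) = 3/1610, and |x - 281/74| = |1223*74 - 281*322|/(322*74) = 20/23828.
Cross-multiplying, 20*1610 = 32200 < 71484 = 3*23828, so 20/23828 is smaller: the intermediate fraction 281/74 is closer to x than 19/5.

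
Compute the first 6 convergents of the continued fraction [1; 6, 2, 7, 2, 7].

1/1, 7/6, 15/13, 112/97, 239/207, 1785/1546

Using the convergent recurrence p_i = a_i*p_{i-1} + p_{i-2}, q_i = a_i*q_{i-1} + q_{i-2} with p_{-2}=0, p_{-1}=1, q_{-2}=1, q_{-1}=0:
  i=0: a_0=1, p_0 = 1*1 + 0 = 1, q_0 = 1*0 + 1 = 1.
  i=1: a_1=6, p_1 = 6*1 + 1 = 7, q_1 = 6*1 + 0 = 6.
  i=2: a_2=2, p_2 = 2*7 + 1 = 15, q_2 = 2*6 + 1 = 13.
  i=3: a_3=7, p_3 = 7*15 + 7 = 112, q_3 = 7*13 + 6 = 97.
  i=4: a_4=2, p_4 = 2*112 + 15 = 239, q_4 = 2*97 + 13 = 207.
  i=5: a_5=7, p_5 = 7*239 + 112 = 1785, q_5 = 7*207 + 97 = 1546.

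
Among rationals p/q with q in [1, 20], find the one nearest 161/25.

103/16

Expand x = 161/25 as a continued fraction with the Euclidean algorithm:
  161 = 6*25 + 11, so a_0 = 6.
  25 = 2*11 + 3, so a_1 = 2.
  11 = 3*3 + 2, so a_2 = 3.
  3 = 1*2 + 1, so a_3 = 1.
  2 = 2*1 + 0, so a_4 = 2.
so x = [6; 2, 3, 1, 2].
Convergents (p_i = a_i*p_{i-1} + p_{i-2}, q_i = a_i*q_{i-1} + q_{i-2} with p_{-2}=0, p_{-1}=1, q_{-2}=1, q_{-1}=0), until the denominator exceeds 20:
  i=0: a_0=6, p_0 = 6*1 + 0 = 6, q_0 = 6*0 + 1 = 1.
  i=1: a_1=2, p_1 = 2*6 + 1 = 13, q_1 = 2*1 + 0 = 2.
  i=2: a_2=3, p_2 = 3*13 + 6 = 45, q_2 = 3*2 + 1 = 7.
  i=3: a_3=1, p_3 = 1*45 + 13 = 58, q_3 = 1*7 + 2 = 9.
  i=4: a_4=2, p_4 = 2*58 + 45 = 161, q_4 = 2*9 + 7 = 25.
q_4 = 25 > 20, so the last convergent with denominator <= 20 is p_3/q_3 = 58/9.
The closest fraction with denominator <= 20 is either p_3/q_3 or the intermediate fraction (k*p_3 + p_2)/(k*q_3 + q_2) with the largest k >= 1 whose denominator stays <= 20; these approach x as k grows, and every other convergent or intermediate fraction in range is farther away.
Largest k: floor((20 - q_2)/q_3) = floor((20 - 7)/9) = 1.
That gives (1*58 + 45)/(1*9 + 7) = 103/16.
Compare the errors: |x - 58/9| = |161*9 - 58*25|/(25*9) = 1/225, and |x - 103/16| = |161*16 - 103*25|/(25*16) = 1/400.
Cross-multiplying, 1*225 = 225 < 400 = 1*400, so 1/400 is smaller: the intermediate fraction 103/16 is closer to x than 58/9.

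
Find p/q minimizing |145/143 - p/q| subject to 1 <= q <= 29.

Expand x = 145/143 as a continued fraction with the Euclidean algorithm:
  145 = 1*143 + 2, so a_0 = 1.
  143 = 71*2 + 1, so a_1 = 71.
  2 = 2*1 + 0, so a_2 = 2.
so x = [1; 71, 2].
Convergents (p_i = a_i*p_{i-1} + p_{i-2}, q_i = a_i*q_{i-1} + q_{i-2} with p_{-2}=0, p_{-1}=1, q_{-2}=1, q_{-1}=0), until the denominator exceeds 29:
  i=0: a_0=1, p_0 = 1*1 + 0 = 1, q_0 = 1*0 + 1 = 1.
  i=1: a_1=71, p_1 = 71*1 + 1 = 72, q_1 = 71*1 + 0 = 71.
q_1 = 71 > 29, so the last convergent with denominator <= 29 is p_0/q_0 = 1/1.
The closest fraction with denominator <= 29 is either p_0/q_0 or the intermediate fraction (k*p_0 + p_{-1})/(k*q_0 + q_{-1}) with the largest k >= 1 whose denominator stays <= 29; these approach x as k grows, and every other convergent or intermediate fraction in range is farther away.
Largest k: floor((29 - q_{-1})/q_0) = floor((29 - 0)/1) = 29 (using the seeds p_{-1} = 1, q_{-1} = 0).
That gives (29*1 + 1)/(29*1 + 0) = 30/29.
Compare the errors: |x - 1/1| = |145*1 - 1*143|/(143*1) = 2/143, and |x - 30/29| = |145*29 - 30*143|/(143*29) = 85/4147.
Cross-multiplying, 2*4147 = 8294 < 12155 = 85*143, so 2/143 is smaller: the convergent 1/1 is closer to x than 30/29.

1/1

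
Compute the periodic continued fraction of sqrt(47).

Write x_i = (sqrt(47) + m_i)/d_i with (m_0, d_0) = (0, 1). a_0 = floor(sqrt(47)) = 6, since 6^2 = 36 <= 47 < 49 = 7^2.
Iterate m_{i+1} = d_i*a_i - m_i, d_{i+1} = (47 - m_{i+1}^2)/d_i, a_{i+1} = floor((a_0 + m_{i+1})/d_{i+1}):
  m_1 = 1*6 - 0 = 6, d_1 = (47 - 6^2)/1 = 11/1 = 11, a_1 = floor((6 + 6)/11) = 1.
  m_2 = 11*1 - 6 = 5, d_2 = (47 - 5^2)/11 = 22/11 = 2, a_2 = floor((6 + 5)/2) = 5.
  m_3 = 2*5 - 5 = 5, d_3 = (47 - 5^2)/2 = 22/2 = 11, a_3 = floor((6 + 5)/11) = 1.
  m_4 = 11*1 - 5 = 6, d_4 = (47 - 6^2)/11 = 11/11 = 1, a_4 = floor((6 + 6)/1) = 12.
  m_5 = 1*12 - 6 = 6, d_5 = (47 - 6^2)/1 = 11/1 = 11: (m_5, d_5) = (m_1, d_1) = (6, 11), so from here the quotients repeat a_1, ..., a_4; the period length is 4.
Hence the expansion of sqrt(47) is a_0 = 6 followed by the repeating block 1, 5, 1, 12 (period 4).

[6; (1, 5, 1, 12)]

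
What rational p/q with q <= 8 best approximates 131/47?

14/5

Expand x = 131/47 as a continued fraction with the Euclidean algorithm:
  131 = 2*47 + 37, so a_0 = 2.
  47 = 1*37 + 10, so a_1 = 1.
  37 = 3*10 + 7, so a_2 = 3.
  10 = 1*7 + 3, so a_3 = 1.
  7 = 2*3 + 1, so a_4 = 2.
  3 = 3*1 + 0, so a_5 = 3.
so x = [2; 1, 3, 1, 2, 3].
Convergents (p_i = a_i*p_{i-1} + p_{i-2}, q_i = a_i*q_{i-1} + q_{i-2} with p_{-2}=0, p_{-1}=1, q_{-2}=1, q_{-1}=0), until the denominator exceeds 8:
  i=0: a_0=2, p_0 = 2*1 + 0 = 2, q_0 = 2*0 + 1 = 1.
  i=1: a_1=1, p_1 = 1*2 + 1 = 3, q_1 = 1*1 + 0 = 1.
  i=2: a_2=3, p_2 = 3*3 + 2 = 11, q_2 = 3*1 + 1 = 4.
  i=3: a_3=1, p_3 = 1*11 + 3 = 14, q_3 = 1*4 + 1 = 5.
  i=4: a_4=2, p_4 = 2*14 + 11 = 39, q_4 = 2*5 + 4 = 14.
q_4 = 14 > 8, so the last convergent with denominator <= 8 is p_3/q_3 = 14/5.
The closest fraction with denominator <= 8 is either p_3/q_3 or the intermediate fraction (k*p_3 + p_2)/(k*q_3 + q_2) with the largest k >= 1 whose denominator stays <= 8; these approach x as k grows, and every other convergent or intermediate fraction in range is farther away.
Largest k: floor((8 - q_2)/q_3) = floor((8 - 4)/5) = 0.
Since k = 0, no intermediate fraction beyond p_3/q_3 has denominator <= 8, so the convergent 14/5 is the closest (its error is |131*5 - 14*47|/(47*5) = 3/235).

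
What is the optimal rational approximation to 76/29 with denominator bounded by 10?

21/8

Expand x = 76/29 as a continued fraction with the Euclidean algorithm:
  76 = 2*29 + 18, so a_0 = 2.
  29 = 1*18 + 11, so a_1 = 1.
  18 = 1*11 + 7, so a_2 = 1.
  11 = 1*7 + 4, so a_3 = 1.
  7 = 1*4 + 3, so a_4 = 1.
  4 = 1*3 + 1, so a_5 = 1.
  3 = 3*1 + 0, so a_6 = 3.
so x = [2; 1, 1, 1, 1, 1, 3].
Convergents (p_i = a_i*p_{i-1} + p_{i-2}, q_i = a_i*q_{i-1} + q_{i-2} with p_{-2}=0, p_{-1}=1, q_{-2}=1, q_{-1}=0), until the denominator exceeds 10:
  i=0: a_0=2, p_0 = 2*1 + 0 = 2, q_0 = 2*0 + 1 = 1.
  i=1: a_1=1, p_1 = 1*2 + 1 = 3, q_1 = 1*1 + 0 = 1.
  i=2: a_2=1, p_2 = 1*3 + 2 = 5, q_2 = 1*1 + 1 = 2.
  i=3: a_3=1, p_3 = 1*5 + 3 = 8, q_3 = 1*2 + 1 = 3.
  i=4: a_4=1, p_4 = 1*8 + 5 = 13, q_4 = 1*3 + 2 = 5.
  i=5: a_5=1, p_5 = 1*13 + 8 = 21, q_5 = 1*5 + 3 = 8.
  i=6: a_6=3, p_6 = 3*21 + 13 = 76, q_6 = 3*8 + 5 = 29.
q_6 = 29 > 10, so the last convergent with denominator <= 10 is p_5/q_5 = 21/8.
The closest fraction with denominator <= 10 is either p_5/q_5 or the intermediate fraction (k*p_5 + p_4)/(k*q_5 + q_4) with the largest k >= 1 whose denominator stays <= 10; these approach x as k grows, and every other convergent or intermediate fraction in range is farther away.
Largest k: floor((10 - q_4)/q_5) = floor((10 - 5)/8) = 0.
Since k = 0, no intermediate fraction beyond p_5/q_5 has denominator <= 10, so the convergent 21/8 is the closest (its error is |76*8 - 21*29|/(29*8) = 1/232).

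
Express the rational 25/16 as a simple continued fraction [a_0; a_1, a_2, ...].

Run the Euclidean algorithm on 25 and 16; the successive quotients are the partial quotients a_0, a_1, ... (each step inverts the fractional part left over by the previous one):
  25 = 1*16 + 9, so a_0 = 1.
  16 = 1*9 + 7, so a_1 = 1.
  9 = 1*7 + 2, so a_2 = 1.
  7 = 3*2 + 1, so a_3 = 3.
  2 = 2*1 + 0, so a_4 = 2.
The remainder reaches 0 after 5 divisions, so the expansion has 5 partial quotients, read off in order.

[1; 1, 1, 3, 2]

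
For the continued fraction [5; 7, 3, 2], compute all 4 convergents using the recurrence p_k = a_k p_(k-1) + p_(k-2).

Using the convergent recurrence p_i = a_i*p_{i-1} + p_{i-2}, q_i = a_i*q_{i-1} + q_{i-2} with p_{-2}=0, p_{-1}=1, q_{-2}=1, q_{-1}=0:
  i=0: a_0=5, p_0 = 5*1 + 0 = 5, q_0 = 5*0 + 1 = 1.
  i=1: a_1=7, p_1 = 7*5 + 1 = 36, q_1 = 7*1 + 0 = 7.
  i=2: a_2=3, p_2 = 3*36 + 5 = 113, q_2 = 3*7 + 1 = 22.
  i=3: a_3=2, p_3 = 2*113 + 36 = 262, q_3 = 2*22 + 7 = 51.

5/1, 36/7, 113/22, 262/51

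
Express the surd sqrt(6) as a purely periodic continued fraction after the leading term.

[2; (2, 4)]

Write x_i = (sqrt(6) + m_i)/d_i with (m_0, d_0) = (0, 1). a_0 = floor(sqrt(6)) = 2, since 2^2 = 4 <= 6 < 9 = 3^2.
Iterate m_{i+1} = d_i*a_i - m_i, d_{i+1} = (6 - m_{i+1}^2)/d_i, a_{i+1} = floor((a_0 + m_{i+1})/d_{i+1}):
  m_1 = 1*2 - 0 = 2, d_1 = (6 - 2^2)/1 = 2/1 = 2, a_1 = floor((2 + 2)/2) = 2.
  m_2 = 2*2 - 2 = 2, d_2 = (6 - 2^2)/2 = 2/2 = 1, a_2 = floor((2 + 2)/1) = 4.
  m_3 = 1*4 - 2 = 2, d_3 = (6 - 2^2)/1 = 2/1 = 2: (m_3, d_3) = (m_1, d_1) = (2, 2), so from here the quotients repeat a_1, a_2; the period length is 2.
Hence the expansion of sqrt(6) is a_0 = 2 followed by the repeating block 2, 4 (period 2).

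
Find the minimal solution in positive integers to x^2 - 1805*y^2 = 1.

(x, y) = (2889, 68)

First expand sqrt(1805) as a continued fraction. With x_i = (sqrt(1805) + m_i)/d_i and (m_0, d_0) = (0, 1): a_0 = floor(sqrt(1805)) = 42, since 42^2 = 1764 <= 1805 < 1849 = 43^2.
Iterate m_{i+1} = d_i*a_i - m_i, d_{i+1} = (1805 - m_{i+1}^2)/d_i, a_{i+1} = floor((a_0 + m_{i+1})/d_{i+1}):
  m_1 = 1*42 - 0 = 42, d_1 = (1805 - 42^2)/1 = 41/1 = 41, a_1 = floor((42 + 42)/41) = 2.
  m_2 = 41*2 - 42 = 40, d_2 = (1805 - 40^2)/41 = 205/41 = 5, a_2 = floor((42 + 40)/5) = 16.
  m_3 = 5*16 - 40 = 40, d_3 = (1805 - 40^2)/5 = 205/5 = 41, a_3 = floor((42 + 40)/41) = 2.
  m_4 = 41*2 - 40 = 42, d_4 = (1805 - 42^2)/41 = 41/41 = 1, a_4 = floor((42 + 42)/1) = 84.
  m_5 = 1*84 - 42 = 42, d_5 = (1805 - 42^2)/1 = 41/1 = 41: (m_5, d_5) = (m_1, d_1) = (42, 41), so from here the quotients repeat a_1, ..., a_4; the period length is 4.
So sqrt(1805) = [42; (2, 16, 2, 84)] with period length k = 4.
k is even, so the fundamental solution of x^2 - 1805y^2 = 1 is (p_{k-1}, q_{k-1}) = (p_3, q_3); compute convergents through index 3.
Convergents (p_i = a_i*p_{i-1} + p_{i-2}, q_i = a_i*q_{i-1} + q_{i-2} with p_{-2}=0, p_{-1}=1, q_{-2}=1, q_{-1}=0):
  i=0: a_0=42, p_0 = 42*1 + 0 = 42, q_0 = 42*0 + 1 = 1.
  i=1: a_1=2, p_1 = 2*42 + 1 = 85, q_1 = 2*1 + 0 = 2.
  i=2: a_2=16, p_2 = 16*85 + 42 = 1402, q_2 = 16*2 + 1 = 33.
  i=3: a_3=2, p_3 = 2*1402 + 85 = 2889, q_3 = 2*33 + 2 = 68.
Check: 2889^2 - 1805*68^2 = 8346321 - 8346320 = 1, so (x, y) = (2889, 68) solves the equation, and by the theorem it is the least positive solution.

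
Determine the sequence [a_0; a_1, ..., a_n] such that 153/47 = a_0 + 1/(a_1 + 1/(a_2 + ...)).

[3; 3, 1, 11]

Run the Euclidean algorithm on 153 and 47; the successive quotients are the partial quotients a_0, a_1, ... (each step inverts the fractional part left over by the previous one):
  153 = 3*47 + 12, so a_0 = 3.
  47 = 3*12 + 11, so a_1 = 3.
  12 = 1*11 + 1, so a_2 = 1.
  11 = 11*1 + 0, so a_3 = 11.
The remainder reaches 0 after 4 divisions, so the expansion has 4 partial quotients, read off in order.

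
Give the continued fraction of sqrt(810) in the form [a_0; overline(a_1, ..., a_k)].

[28; overline(2, 5, 1, 4, 1, 5, 2, 56)]

Write x_i = (sqrt(810) + m_i)/d_i with (m_0, d_0) = (0, 1). a_0 = floor(sqrt(810)) = 28, since 28^2 = 784 <= 810 < 841 = 29^2.
Iterate m_{i+1} = d_i*a_i - m_i, d_{i+1} = (810 - m_{i+1}^2)/d_i, a_{i+1} = floor((a_0 + m_{i+1})/d_{i+1}):
  m_1 = 1*28 - 0 = 28, d_1 = (810 - 28^2)/1 = 26/1 = 26, a_1 = floor((28 + 28)/26) = 2.
  m_2 = 26*2 - 28 = 24, d_2 = (810 - 24^2)/26 = 234/26 = 9, a_2 = floor((28 + 24)/9) = 5.
  m_3 = 9*5 - 24 = 21, d_3 = (810 - 21^2)/9 = 369/9 = 41, a_3 = floor((28 + 21)/41) = 1.
  m_4 = 41*1 - 21 = 20, d_4 = (810 - 20^2)/41 = 410/41 = 10, a_4 = floor((28 + 20)/10) = 4.
  m_5 = 10*4 - 20 = 20, d_5 = (810 - 20^2)/10 = 410/10 = 41, a_5 = floor((28 + 20)/41) = 1.
  m_6 = 41*1 - 20 = 21, d_6 = (810 - 21^2)/41 = 369/41 = 9, a_6 = floor((28 + 21)/9) = 5.
  m_7 = 9*5 - 21 = 24, d_7 = (810 - 24^2)/9 = 234/9 = 26, a_7 = floor((28 + 24)/26) = 2.
  m_8 = 26*2 - 24 = 28, d_8 = (810 - 28^2)/26 = 26/26 = 1, a_8 = floor((28 + 28)/1) = 56.
  m_9 = 1*56 - 28 = 28, d_9 = (810 - 28^2)/1 = 26/1 = 26: (m_9, d_9) = (m_1, d_1) = (28, 26), so from here the quotients repeat a_1, ..., a_8; the period length is 8.
Hence the expansion of sqrt(810) is a_0 = 28 followed by the repeating block 2, 5, 1, 4, 1, 5, 2, 56 (period 8).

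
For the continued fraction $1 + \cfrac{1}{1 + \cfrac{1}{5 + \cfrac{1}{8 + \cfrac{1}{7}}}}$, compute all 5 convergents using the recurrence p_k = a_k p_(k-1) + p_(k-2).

Using the convergent recurrence p_i = a_i*p_{i-1} + p_{i-2}, q_i = a_i*q_{i-1} + q_{i-2} with p_{-2}=0, p_{-1}=1, q_{-2}=1, q_{-1}=0:
  i=0: a_0=1, p_0 = 1*1 + 0 = 1, q_0 = 1*0 + 1 = 1.
  i=1: a_1=1, p_1 = 1*1 + 1 = 2, q_1 = 1*1 + 0 = 1.
  i=2: a_2=5, p_2 = 5*2 + 1 = 11, q_2 = 5*1 + 1 = 6.
  i=3: a_3=8, p_3 = 8*11 + 2 = 90, q_3 = 8*6 + 1 = 49.
  i=4: a_4=7, p_4 = 7*90 + 11 = 641, q_4 = 7*49 + 6 = 349.

1/1, 2/1, 11/6, 90/49, 641/349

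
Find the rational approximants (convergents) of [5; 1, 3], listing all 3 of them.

Using the convergent recurrence p_i = a_i*p_{i-1} + p_{i-2}, q_i = a_i*q_{i-1} + q_{i-2} with p_{-2}=0, p_{-1}=1, q_{-2}=1, q_{-1}=0:
  i=0: a_0=5, p_0 = 5*1 + 0 = 5, q_0 = 5*0 + 1 = 1.
  i=1: a_1=1, p_1 = 1*5 + 1 = 6, q_1 = 1*1 + 0 = 1.
  i=2: a_2=3, p_2 = 3*6 + 5 = 23, q_2 = 3*1 + 1 = 4.

5/1, 6/1, 23/4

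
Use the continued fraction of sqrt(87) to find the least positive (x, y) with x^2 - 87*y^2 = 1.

First expand sqrt(87) as a continued fraction. With x_i = (sqrt(87) + m_i)/d_i and (m_0, d_0) = (0, 1): a_0 = floor(sqrt(87)) = 9, since 9^2 = 81 <= 87 < 100 = 10^2.
Iterate m_{i+1} = d_i*a_i - m_i, d_{i+1} = (87 - m_{i+1}^2)/d_i, a_{i+1} = floor((a_0 + m_{i+1})/d_{i+1}):
  m_1 = 1*9 - 0 = 9, d_1 = (87 - 9^2)/1 = 6/1 = 6, a_1 = floor((9 + 9)/6) = 3.
  m_2 = 6*3 - 9 = 9, d_2 = (87 - 9^2)/6 = 6/6 = 1, a_2 = floor((9 + 9)/1) = 18.
  m_3 = 1*18 - 9 = 9, d_3 = (87 - 9^2)/1 = 6/1 = 6: (m_3, d_3) = (m_1, d_1) = (9, 6), so from here the quotients repeat a_1, a_2; the period length is 2.
So sqrt(87) = [9; (3, 18)] with period length k = 2.
k is even, so the fundamental solution of x^2 - 87y^2 = 1 is (p_{k-1}, q_{k-1}) = (p_1, q_1); compute convergents through index 1.
Convergents (p_i = a_i*p_{i-1} + p_{i-2}, q_i = a_i*q_{i-1} + q_{i-2} with p_{-2}=0, p_{-1}=1, q_{-2}=1, q_{-1}=0):
  i=0: a_0=9, p_0 = 9*1 + 0 = 9, q_0 = 9*0 + 1 = 1.
  i=1: a_1=3, p_1 = 3*9 + 1 = 28, q_1 = 3*1 + 0 = 3.
Check: 28^2 - 87*3^2 = 784 - 783 = 1, so (x, y) = (28, 3) solves the equation, and by the theorem it is the least positive solution.

(x, y) = (28, 3)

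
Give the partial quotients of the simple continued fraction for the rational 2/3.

[0; 1, 2]

Run the Euclidean algorithm on 2 and 3; the successive quotients are the partial quotients a_0, a_1, ... (each step inverts the fractional part left over by the previous one):
  2 = 0*3 + 2, so a_0 = 0.
  3 = 1*2 + 1, so a_1 = 1.
  2 = 2*1 + 0, so a_2 = 2.
The remainder reaches 0 after 3 divisions, so the expansion has 3 partial quotients, read off in order.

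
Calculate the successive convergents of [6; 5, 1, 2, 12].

Using the convergent recurrence p_i = a_i*p_{i-1} + p_{i-2}, q_i = a_i*q_{i-1} + q_{i-2} with p_{-2}=0, p_{-1}=1, q_{-2}=1, q_{-1}=0:
  i=0: a_0=6, p_0 = 6*1 + 0 = 6, q_0 = 6*0 + 1 = 1.
  i=1: a_1=5, p_1 = 5*6 + 1 = 31, q_1 = 5*1 + 0 = 5.
  i=2: a_2=1, p_2 = 1*31 + 6 = 37, q_2 = 1*5 + 1 = 6.
  i=3: a_3=2, p_3 = 2*37 + 31 = 105, q_3 = 2*6 + 5 = 17.
  i=4: a_4=12, p_4 = 12*105 + 37 = 1297, q_4 = 12*17 + 6 = 210.

6/1, 31/5, 37/6, 105/17, 1297/210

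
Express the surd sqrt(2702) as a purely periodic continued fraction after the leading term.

Write x_i = (sqrt(2702) + m_i)/d_i with (m_0, d_0) = (0, 1). a_0 = floor(sqrt(2702)) = 51, since 51^2 = 2601 <= 2702 < 2704 = 52^2.
Iterate m_{i+1} = d_i*a_i - m_i, d_{i+1} = (2702 - m_{i+1}^2)/d_i, a_{i+1} = floor((a_0 + m_{i+1})/d_{i+1}):
  m_1 = 1*51 - 0 = 51, d_1 = (2702 - 51^2)/1 = 101/1 = 101, a_1 = floor((51 + 51)/101) = 1.
  m_2 = 101*1 - 51 = 50, d_2 = (2702 - 50^2)/101 = 202/101 = 2, a_2 = floor((51 + 50)/2) = 50.
  m_3 = 2*50 - 50 = 50, d_3 = (2702 - 50^2)/2 = 202/2 = 101, a_3 = floor((51 + 50)/101) = 1.
  m_4 = 101*1 - 50 = 51, d_4 = (2702 - 51^2)/101 = 101/101 = 1, a_4 = floor((51 + 51)/1) = 102.
  m_5 = 1*102 - 51 = 51, d_5 = (2702 - 51^2)/1 = 101/1 = 101: (m_5, d_5) = (m_1, d_1) = (51, 101), so from here the quotients repeat a_1, ..., a_4; the period length is 4.
Hence the expansion of sqrt(2702) is a_0 = 51 followed by the repeating block 1, 50, 1, 102 (period 4).

[51; (1, 50, 1, 102)]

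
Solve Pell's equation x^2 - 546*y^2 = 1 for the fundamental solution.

(x, y) = (701, 30)

First expand sqrt(546) as a continued fraction. With x_i = (sqrt(546) + m_i)/d_i and (m_0, d_0) = (0, 1): a_0 = floor(sqrt(546)) = 23, since 23^2 = 529 <= 546 < 576 = 24^2.
Iterate m_{i+1} = d_i*a_i - m_i, d_{i+1} = (546 - m_{i+1}^2)/d_i, a_{i+1} = floor((a_0 + m_{i+1})/d_{i+1}):
  m_1 = 1*23 - 0 = 23, d_1 = (546 - 23^2)/1 = 17/1 = 17, a_1 = floor((23 + 23)/17) = 2.
  m_2 = 17*2 - 23 = 11, d_2 = (546 - 11^2)/17 = 425/17 = 25, a_2 = floor((23 + 11)/25) = 1.
  m_3 = 25*1 - 11 = 14, d_3 = (546 - 14^2)/25 = 350/25 = 14, a_3 = floor((23 + 14)/14) = 2.
  m_4 = 14*2 - 14 = 14, d_4 = (546 - 14^2)/14 = 350/14 = 25, a_4 = floor((23 + 14)/25) = 1.
  m_5 = 25*1 - 14 = 11, d_5 = (546 - 11^2)/25 = 425/25 = 17, a_5 = floor((23 + 11)/17) = 2.
  m_6 = 17*2 - 11 = 23, d_6 = (546 - 23^2)/17 = 17/17 = 1, a_6 = floor((23 + 23)/1) = 46.
  m_7 = 1*46 - 23 = 23, d_7 = (546 - 23^2)/1 = 17/1 = 17: (m_7, d_7) = (m_1, d_1) = (23, 17), so from here the quotients repeat a_1, ..., a_6; the period length is 6.
So sqrt(546) = [23; (2, 1, 2, 1, 2, 46)] with period length k = 6.
k is even, so the fundamental solution of x^2 - 546y^2 = 1 is (p_{k-1}, q_{k-1}) = (p_5, q_5); compute convergents through index 5.
Convergents (p_i = a_i*p_{i-1} + p_{i-2}, q_i = a_i*q_{i-1} + q_{i-2} with p_{-2}=0, p_{-1}=1, q_{-2}=1, q_{-1}=0):
  i=0: a_0=23, p_0 = 23*1 + 0 = 23, q_0 = 23*0 + 1 = 1.
  i=1: a_1=2, p_1 = 2*23 + 1 = 47, q_1 = 2*1 + 0 = 2.
  i=2: a_2=1, p_2 = 1*47 + 23 = 70, q_2 = 1*2 + 1 = 3.
  i=3: a_3=2, p_3 = 2*70 + 47 = 187, q_3 = 2*3 + 2 = 8.
  i=4: a_4=1, p_4 = 1*187 + 70 = 257, q_4 = 1*8 + 3 = 11.
  i=5: a_5=2, p_5 = 2*257 + 187 = 701, q_5 = 2*11 + 8 = 30.
Check: 701^2 - 546*30^2 = 491401 - 491400 = 1, so (x, y) = (701, 30) solves the equation, and by the theorem it is the least positive solution.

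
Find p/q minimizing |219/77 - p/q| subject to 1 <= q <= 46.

128/45

Expand x = 219/77 as a continued fraction with the Euclidean algorithm:
  219 = 2*77 + 65, so a_0 = 2.
  77 = 1*65 + 12, so a_1 = 1.
  65 = 5*12 + 5, so a_2 = 5.
  12 = 2*5 + 2, so a_3 = 2.
  5 = 2*2 + 1, so a_4 = 2.
  2 = 2*1 + 0, so a_5 = 2.
so x = [2; 1, 5, 2, 2, 2].
Convergents (p_i = a_i*p_{i-1} + p_{i-2}, q_i = a_i*q_{i-1} + q_{i-2} with p_{-2}=0, p_{-1}=1, q_{-2}=1, q_{-1}=0), until the denominator exceeds 46:
  i=0: a_0=2, p_0 = 2*1 + 0 = 2, q_0 = 2*0 + 1 = 1.
  i=1: a_1=1, p_1 = 1*2 + 1 = 3, q_1 = 1*1 + 0 = 1.
  i=2: a_2=5, p_2 = 5*3 + 2 = 17, q_2 = 5*1 + 1 = 6.
  i=3: a_3=2, p_3 = 2*17 + 3 = 37, q_3 = 2*6 + 1 = 13.
  i=4: a_4=2, p_4 = 2*37 + 17 = 91, q_4 = 2*13 + 6 = 32.
  i=5: a_5=2, p_5 = 2*91 + 37 = 219, q_5 = 2*32 + 13 = 77.
q_5 = 77 > 46, so the last convergent with denominator <= 46 is p_4/q_4 = 91/32.
The closest fraction with denominator <= 46 is either p_4/q_4 or the intermediate fraction (k*p_4 + p_3)/(k*q_4 + q_3) with the largest k >= 1 whose denominator stays <= 46; these approach x as k grows, and every other convergent or intermediate fraction in range is farther away.
Largest k: floor((46 - q_3)/q_4) = floor((46 - 13)/32) = 1.
That gives (1*91 + 37)/(1*32 + 13) = 128/45.
Compare the errors: |x - 91/32| = |219*32 - 91*77|/(77*32) = 1/2464, and |x - 128/45| = |219*45 - 128*77|/(77*45) = 1/3465.
Cross-multiplying, 1*2464 = 2464 < 3465 = 1*3465, so 1/3465 is smaller: the intermediate fraction 128/45 is closer to x than 91/32.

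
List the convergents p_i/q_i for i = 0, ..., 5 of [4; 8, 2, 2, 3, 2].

Using the convergent recurrence p_i = a_i*p_{i-1} + p_{i-2}, q_i = a_i*q_{i-1} + q_{i-2} with p_{-2}=0, p_{-1}=1, q_{-2}=1, q_{-1}=0:
  i=0: a_0=4, p_0 = 4*1 + 0 = 4, q_0 = 4*0 + 1 = 1.
  i=1: a_1=8, p_1 = 8*4 + 1 = 33, q_1 = 8*1 + 0 = 8.
  i=2: a_2=2, p_2 = 2*33 + 4 = 70, q_2 = 2*8 + 1 = 17.
  i=3: a_3=2, p_3 = 2*70 + 33 = 173, q_3 = 2*17 + 8 = 42.
  i=4: a_4=3, p_4 = 3*173 + 70 = 589, q_4 = 3*42 + 17 = 143.
  i=5: a_5=2, p_5 = 2*589 + 173 = 1351, q_5 = 2*143 + 42 = 328.

4/1, 33/8, 70/17, 173/42, 589/143, 1351/328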